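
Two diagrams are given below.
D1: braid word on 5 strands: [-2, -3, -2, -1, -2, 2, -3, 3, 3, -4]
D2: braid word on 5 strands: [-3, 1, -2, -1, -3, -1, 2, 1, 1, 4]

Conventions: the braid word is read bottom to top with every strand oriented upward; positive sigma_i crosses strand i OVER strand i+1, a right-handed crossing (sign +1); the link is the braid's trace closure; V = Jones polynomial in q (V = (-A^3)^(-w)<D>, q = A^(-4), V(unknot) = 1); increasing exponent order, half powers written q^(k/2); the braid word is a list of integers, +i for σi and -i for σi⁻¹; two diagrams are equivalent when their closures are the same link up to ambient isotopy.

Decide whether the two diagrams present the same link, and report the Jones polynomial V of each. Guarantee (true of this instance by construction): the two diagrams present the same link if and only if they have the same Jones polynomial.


equivalent: no
V(D1) = 1  (w -4, c 10, <D> = A^-12)
V(D2) = -q^-3 + 2q^-2 - 2q^-1 + 3 - 2q + 2q^2 - q^3  [10 crossings, <D> = -A^-12 + 2A^-8 - 2A^-4 + 3 - 2A^4 + 2A^8 - A^12, w = 0]
key observation: comparing 2 Jones polynomials yields 2 groups


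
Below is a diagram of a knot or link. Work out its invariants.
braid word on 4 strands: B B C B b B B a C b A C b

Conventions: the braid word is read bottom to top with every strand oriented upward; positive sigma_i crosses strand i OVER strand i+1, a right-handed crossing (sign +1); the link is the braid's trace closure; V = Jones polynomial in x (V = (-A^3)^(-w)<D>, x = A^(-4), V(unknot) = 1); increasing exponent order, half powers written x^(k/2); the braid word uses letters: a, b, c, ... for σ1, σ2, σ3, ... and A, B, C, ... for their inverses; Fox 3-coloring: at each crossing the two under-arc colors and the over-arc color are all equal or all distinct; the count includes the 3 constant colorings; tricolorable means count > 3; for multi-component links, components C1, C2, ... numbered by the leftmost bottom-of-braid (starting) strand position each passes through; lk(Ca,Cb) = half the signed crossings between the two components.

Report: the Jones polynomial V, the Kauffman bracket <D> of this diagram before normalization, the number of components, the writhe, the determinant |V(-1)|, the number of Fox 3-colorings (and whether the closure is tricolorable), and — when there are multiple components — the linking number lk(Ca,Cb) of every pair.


V = -x^-7 + x^-6 - x^-5 + x^-4 + x^-2
<D> = -A^-7 - A + A^5 - A^9 + A^13 (w = -5)
1 component over 13 crossings, w = -5
3 Fox colorings among 3^13, |V(-1)| = 5: not tricolorable
why: w = -5 (over 13 crossings) is diagram-only; (-A^3)^(5) removes it from V


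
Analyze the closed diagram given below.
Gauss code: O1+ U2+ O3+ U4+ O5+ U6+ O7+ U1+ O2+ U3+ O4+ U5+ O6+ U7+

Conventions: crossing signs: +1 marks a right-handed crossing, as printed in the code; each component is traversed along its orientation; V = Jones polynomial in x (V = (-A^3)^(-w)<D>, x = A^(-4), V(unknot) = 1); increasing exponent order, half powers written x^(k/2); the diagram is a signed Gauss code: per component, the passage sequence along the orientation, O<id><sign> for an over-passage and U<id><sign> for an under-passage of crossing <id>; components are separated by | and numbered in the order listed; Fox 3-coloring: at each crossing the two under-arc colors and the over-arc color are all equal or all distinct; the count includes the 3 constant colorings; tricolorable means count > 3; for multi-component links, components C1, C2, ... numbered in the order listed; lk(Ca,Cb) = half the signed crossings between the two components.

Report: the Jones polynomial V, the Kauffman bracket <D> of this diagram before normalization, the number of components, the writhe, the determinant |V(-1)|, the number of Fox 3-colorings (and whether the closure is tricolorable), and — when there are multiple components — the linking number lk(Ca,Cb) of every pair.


V(x) = x^3 + x^5 - x^6 + x^7 - x^8 + x^9 - x^10
bracket: A^-19 - A^-15 + A^-11 - A^-7 + A^-3 - A - A^9, w = +7
1 component, writhe +7, over 7 crossings
det 7, colorings 3 of 3^7 — not tricolorable
observation: V spans 7 powers of x: at least 7 crossings in any diagram


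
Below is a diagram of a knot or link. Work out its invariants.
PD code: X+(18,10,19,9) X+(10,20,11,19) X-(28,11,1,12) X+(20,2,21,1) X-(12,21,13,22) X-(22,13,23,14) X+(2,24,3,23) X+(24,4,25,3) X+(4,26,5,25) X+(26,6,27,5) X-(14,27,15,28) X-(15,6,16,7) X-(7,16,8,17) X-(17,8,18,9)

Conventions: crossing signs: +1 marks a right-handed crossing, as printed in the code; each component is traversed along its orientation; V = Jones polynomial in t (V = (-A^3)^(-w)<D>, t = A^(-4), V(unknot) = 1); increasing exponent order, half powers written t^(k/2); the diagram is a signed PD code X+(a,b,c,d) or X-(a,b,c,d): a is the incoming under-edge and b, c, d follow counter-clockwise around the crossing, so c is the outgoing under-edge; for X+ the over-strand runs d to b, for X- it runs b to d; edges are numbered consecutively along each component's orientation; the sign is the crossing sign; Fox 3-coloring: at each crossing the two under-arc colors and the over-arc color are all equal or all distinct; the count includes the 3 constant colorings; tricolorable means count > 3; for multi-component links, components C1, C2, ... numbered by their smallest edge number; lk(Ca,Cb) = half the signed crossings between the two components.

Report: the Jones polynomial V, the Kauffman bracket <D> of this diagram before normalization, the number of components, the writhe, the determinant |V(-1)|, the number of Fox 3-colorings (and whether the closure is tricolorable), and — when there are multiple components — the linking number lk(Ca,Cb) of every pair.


V(t) = -t^-3 + t^-2 - t^-1 + 3 - t + t^2 - t^3
bracket: -A^-12 + A^-8 - A^-4 + 3 - A^4 + A^8 - A^12, w = 0
1 component, writhe 0, over 14 crossings
det 9, colorings 27 of 3^14 — tricolorable
observation: w = 0 (over 14 crossings) is diagram-only; (-A^3)^(0) removes it from V


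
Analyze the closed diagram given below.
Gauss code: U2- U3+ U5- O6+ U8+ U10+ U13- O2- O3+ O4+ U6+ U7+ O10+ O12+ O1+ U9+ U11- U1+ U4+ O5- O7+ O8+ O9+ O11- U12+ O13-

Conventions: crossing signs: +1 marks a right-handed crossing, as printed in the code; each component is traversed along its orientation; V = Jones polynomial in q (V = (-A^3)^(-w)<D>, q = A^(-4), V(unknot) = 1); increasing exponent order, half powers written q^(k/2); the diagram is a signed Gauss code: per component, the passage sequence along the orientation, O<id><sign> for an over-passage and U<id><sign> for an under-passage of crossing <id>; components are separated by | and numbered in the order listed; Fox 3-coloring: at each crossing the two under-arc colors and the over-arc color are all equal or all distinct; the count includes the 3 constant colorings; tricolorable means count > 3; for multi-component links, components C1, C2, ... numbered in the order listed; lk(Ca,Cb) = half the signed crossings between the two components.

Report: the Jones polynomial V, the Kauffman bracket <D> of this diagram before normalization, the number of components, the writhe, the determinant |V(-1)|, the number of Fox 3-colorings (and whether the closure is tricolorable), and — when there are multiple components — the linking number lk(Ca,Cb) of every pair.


Jones polynomial: V(q) = q - q^2 + 2q^3 - q^4 + q^5 - q^6
<D> = A^-9 - A^-5 + A^-1 - 2A^3 + A^7 - A^11; writhe +5
components 1, writhe +5 (13 crossings)
3-colorings: 3 of 3^13, det 7 — not tricolorable
note: w = +5 (over 13 crossings) is diagram-only; (-A^3)^(-5) removes it from V


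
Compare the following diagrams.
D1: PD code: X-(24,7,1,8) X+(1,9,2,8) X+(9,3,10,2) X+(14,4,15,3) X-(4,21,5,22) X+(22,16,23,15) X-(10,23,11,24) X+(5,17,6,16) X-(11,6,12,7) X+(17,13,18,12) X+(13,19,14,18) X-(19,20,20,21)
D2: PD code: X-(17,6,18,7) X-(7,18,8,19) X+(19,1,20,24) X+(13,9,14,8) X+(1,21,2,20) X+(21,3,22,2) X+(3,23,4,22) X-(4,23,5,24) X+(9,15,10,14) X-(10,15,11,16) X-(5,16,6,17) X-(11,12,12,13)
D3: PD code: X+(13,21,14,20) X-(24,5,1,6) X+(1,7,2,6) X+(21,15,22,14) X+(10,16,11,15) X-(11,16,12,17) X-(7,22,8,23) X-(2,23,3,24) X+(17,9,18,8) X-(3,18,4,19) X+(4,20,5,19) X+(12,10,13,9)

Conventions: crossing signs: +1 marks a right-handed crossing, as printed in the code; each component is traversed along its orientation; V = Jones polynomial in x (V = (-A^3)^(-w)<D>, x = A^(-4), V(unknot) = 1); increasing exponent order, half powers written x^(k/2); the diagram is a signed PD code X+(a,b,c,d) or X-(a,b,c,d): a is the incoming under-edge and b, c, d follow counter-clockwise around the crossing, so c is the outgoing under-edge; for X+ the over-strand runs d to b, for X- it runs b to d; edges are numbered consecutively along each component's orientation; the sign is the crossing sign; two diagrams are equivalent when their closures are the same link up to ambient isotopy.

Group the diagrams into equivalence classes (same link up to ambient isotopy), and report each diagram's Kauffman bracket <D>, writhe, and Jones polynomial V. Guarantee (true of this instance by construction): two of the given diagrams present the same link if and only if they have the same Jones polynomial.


equivalence classes: {D1} | {D2} | {D3}
D1 (bracket -A^-18 + A^-14 - A^-10 + 2A^-6 - A^-2 + A^2; 12 crossings at w = +2): V = x - x^2 + 2x^3 - x^4 + x^5 - x^6
D2 (bracket -A^-12 + A^-8 - A^-4 + 3 - A^4 + A^8 - A^12; 12 crossings at w = 0): V = -x^-3 + x^-2 - x^-1 + 3 - x + x^2 - x^3
D3 (bracket -A^-10 + A^-6 + A^2; 12 crossings at w = +2): V = x + x^3 - x^4
key observation: comparing 3 Jones polynomials yields 3 groups


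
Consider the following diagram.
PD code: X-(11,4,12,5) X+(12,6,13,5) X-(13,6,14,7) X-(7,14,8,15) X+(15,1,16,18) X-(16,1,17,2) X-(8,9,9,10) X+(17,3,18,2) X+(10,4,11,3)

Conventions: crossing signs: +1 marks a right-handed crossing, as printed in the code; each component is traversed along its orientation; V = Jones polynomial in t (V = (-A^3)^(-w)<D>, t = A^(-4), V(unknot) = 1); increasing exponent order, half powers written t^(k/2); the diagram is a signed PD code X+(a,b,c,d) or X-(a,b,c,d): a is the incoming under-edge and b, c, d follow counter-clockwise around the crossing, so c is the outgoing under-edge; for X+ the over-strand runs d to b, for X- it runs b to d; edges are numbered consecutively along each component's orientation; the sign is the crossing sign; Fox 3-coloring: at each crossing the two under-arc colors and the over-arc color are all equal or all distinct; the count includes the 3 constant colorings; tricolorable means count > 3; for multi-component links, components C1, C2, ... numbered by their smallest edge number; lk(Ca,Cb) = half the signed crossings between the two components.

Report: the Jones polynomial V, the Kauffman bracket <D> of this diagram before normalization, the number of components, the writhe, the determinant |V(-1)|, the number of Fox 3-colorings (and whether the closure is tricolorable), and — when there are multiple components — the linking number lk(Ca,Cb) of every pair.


V(t) = 1
bracket: -A^-3, w = -1
1 component, writhe -1, over 9 crossings
det 1, colorings 3 of 3^9 — not tricolorable
observation: det 1 = |V(-1)|; not divisible by 3, so not tricolorable


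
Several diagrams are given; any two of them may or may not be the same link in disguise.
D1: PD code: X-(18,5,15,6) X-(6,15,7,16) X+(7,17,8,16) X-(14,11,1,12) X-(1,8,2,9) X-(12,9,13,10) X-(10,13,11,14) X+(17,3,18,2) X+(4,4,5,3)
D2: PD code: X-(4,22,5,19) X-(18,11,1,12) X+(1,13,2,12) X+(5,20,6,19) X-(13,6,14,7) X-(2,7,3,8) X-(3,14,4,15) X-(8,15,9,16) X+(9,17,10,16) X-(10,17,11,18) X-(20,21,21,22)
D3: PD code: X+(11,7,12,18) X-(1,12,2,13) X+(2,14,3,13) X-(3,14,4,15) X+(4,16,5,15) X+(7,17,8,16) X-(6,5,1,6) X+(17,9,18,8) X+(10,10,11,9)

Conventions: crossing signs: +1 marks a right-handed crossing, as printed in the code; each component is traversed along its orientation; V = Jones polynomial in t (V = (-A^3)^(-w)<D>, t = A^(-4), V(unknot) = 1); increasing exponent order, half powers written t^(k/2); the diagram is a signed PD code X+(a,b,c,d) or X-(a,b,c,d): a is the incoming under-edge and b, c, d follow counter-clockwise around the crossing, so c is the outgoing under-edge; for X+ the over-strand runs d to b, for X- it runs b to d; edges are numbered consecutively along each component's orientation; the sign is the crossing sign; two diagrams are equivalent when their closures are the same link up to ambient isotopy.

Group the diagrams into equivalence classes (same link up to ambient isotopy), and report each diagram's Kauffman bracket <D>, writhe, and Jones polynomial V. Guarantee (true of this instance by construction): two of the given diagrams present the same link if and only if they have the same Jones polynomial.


equivalence classes: {D1, D2} | {D3}
D1 (bracket A^-7 + A^-3 + A - A^9; 9 crossings at w = -3): V = t^(-9/2) - t^(-5/2) - t^(-3/2) - t^(-1/2)
D2 (bracket A^-13 + A^-9 + A^-5 - A^3; 11 crossings at w = -5): V = t^(-9/2) - t^(-5/2) - t^(-3/2) - t^(-1/2)
V(D3) = -t^(1/2) - t^(3/2) - t^(5/2) + t^(9/2)  (w +3, c 9, <D> = -A^-9 + A^-1 + A^3 + A^7)
observation: 2 values of V(t) split the 3 diagrams


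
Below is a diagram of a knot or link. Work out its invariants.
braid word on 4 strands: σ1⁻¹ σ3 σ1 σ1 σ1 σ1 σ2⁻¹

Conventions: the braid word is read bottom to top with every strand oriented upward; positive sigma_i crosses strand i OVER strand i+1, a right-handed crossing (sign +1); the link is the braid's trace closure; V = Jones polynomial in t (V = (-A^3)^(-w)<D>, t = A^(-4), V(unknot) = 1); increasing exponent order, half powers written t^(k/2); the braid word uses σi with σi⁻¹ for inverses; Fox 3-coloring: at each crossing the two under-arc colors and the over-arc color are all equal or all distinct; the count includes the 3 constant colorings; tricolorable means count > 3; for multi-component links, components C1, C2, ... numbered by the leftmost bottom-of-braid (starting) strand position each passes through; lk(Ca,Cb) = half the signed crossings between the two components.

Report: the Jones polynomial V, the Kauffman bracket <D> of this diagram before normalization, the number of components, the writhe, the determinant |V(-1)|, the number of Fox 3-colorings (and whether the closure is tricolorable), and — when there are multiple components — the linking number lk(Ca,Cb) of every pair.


Jones polynomial: V(t) = t + t^3 - t^4
<D> = A^-7 - A^-3 - A^5; writhe +3
components 1, writhe +3 (7 crossings)
3-colorings: 9 of 3^7, det 3 — tricolorable
note: w = +3 shifts under R1 moves; the (-A^3)^(-3) factor cancels that in V


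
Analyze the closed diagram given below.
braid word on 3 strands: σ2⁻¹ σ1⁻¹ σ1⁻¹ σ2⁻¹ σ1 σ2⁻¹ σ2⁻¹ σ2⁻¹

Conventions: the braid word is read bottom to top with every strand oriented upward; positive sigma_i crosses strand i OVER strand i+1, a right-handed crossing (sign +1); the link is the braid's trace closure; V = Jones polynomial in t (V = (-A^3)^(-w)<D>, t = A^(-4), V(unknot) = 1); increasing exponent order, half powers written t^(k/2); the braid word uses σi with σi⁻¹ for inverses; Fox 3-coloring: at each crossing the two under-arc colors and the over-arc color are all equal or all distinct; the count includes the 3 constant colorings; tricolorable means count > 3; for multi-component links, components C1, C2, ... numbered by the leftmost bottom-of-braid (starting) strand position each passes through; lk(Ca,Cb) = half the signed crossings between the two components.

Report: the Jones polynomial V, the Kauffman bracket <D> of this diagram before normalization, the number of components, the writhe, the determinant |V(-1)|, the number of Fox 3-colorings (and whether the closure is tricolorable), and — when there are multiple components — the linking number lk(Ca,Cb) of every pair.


Jones polynomial: V(t) = -t^-9 + t^-8 - 2t^-7 + 3t^-6 - 2t^-5 + 2t^-4 - t^-3 + t^-2
<D> = A^-10 - A^-6 + 2A^-2 - 2A^2 + 3A^6 - 2A^10 + A^14 - A^18; writhe -6
components 1, writhe -6 (8 crossings)
3-colorings: 3 of 3^8, det 13 — not tricolorable
note: |V(-1)| = 13: so not tricolorable, since 3 does not divide 13


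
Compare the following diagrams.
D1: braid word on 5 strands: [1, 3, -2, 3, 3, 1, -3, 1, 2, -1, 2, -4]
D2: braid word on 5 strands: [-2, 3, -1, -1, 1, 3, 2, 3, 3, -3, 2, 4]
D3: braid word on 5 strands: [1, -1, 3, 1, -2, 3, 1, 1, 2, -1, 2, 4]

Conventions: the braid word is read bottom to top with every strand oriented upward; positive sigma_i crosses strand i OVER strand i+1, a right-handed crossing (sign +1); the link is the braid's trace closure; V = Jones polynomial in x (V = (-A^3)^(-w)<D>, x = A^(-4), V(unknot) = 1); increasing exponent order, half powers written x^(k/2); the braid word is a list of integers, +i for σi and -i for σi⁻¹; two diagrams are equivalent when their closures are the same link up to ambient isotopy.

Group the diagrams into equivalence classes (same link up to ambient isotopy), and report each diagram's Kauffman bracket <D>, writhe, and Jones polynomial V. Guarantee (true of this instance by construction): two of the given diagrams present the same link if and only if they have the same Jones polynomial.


grouping into links: {D1, D3} | {D2}
V(D1) = 2x - 3x^2 + 4x^3 - 4x^4 + 4x^5 - 3x^6 + 2x^7 - x^8  (w +4, c 12, <D> = -A^-20 + 2A^-16 - 3A^-12 + 4A^-8 - 4A^-4 + 4 - 3A^4 + 2A^8)
V(D2) = x + x^3 - x^4  (w +4, c 12, <D> = -A^-4 + 1 + A^8)
D3 (bracket -A^-14 + 2A^-10 - 3A^-6 + 4A^-2 - 4A^2 + 4A^6 - 3A^10 + 2A^14; 12 crossings at w = +6): V = 2x - 3x^2 + 4x^3 - 4x^4 + 4x^5 - 3x^6 + 2x^7 - x^8
why: comparing 3 Jones polynomials yields 2 groups


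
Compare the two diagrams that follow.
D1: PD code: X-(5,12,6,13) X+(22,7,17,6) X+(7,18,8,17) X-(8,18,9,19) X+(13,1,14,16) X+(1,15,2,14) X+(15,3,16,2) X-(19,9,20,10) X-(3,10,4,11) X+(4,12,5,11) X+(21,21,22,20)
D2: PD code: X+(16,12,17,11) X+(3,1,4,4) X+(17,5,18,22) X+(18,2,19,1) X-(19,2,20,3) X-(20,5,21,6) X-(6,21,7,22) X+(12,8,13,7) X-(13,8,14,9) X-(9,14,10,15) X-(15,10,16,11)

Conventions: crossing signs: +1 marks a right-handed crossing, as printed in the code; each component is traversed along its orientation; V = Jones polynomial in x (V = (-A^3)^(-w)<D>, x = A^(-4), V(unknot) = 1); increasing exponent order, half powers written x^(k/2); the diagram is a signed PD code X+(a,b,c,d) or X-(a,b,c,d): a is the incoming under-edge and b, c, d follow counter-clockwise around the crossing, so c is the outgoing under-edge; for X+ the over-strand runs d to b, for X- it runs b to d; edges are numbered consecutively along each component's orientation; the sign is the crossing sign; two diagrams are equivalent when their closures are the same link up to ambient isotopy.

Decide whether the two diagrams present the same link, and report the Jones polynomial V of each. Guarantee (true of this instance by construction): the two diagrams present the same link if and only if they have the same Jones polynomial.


equivalent: no
D1 (bracket -A^-9 + A^-1 + A^3 + A^7; 11 crossings at w = +3): V = -x^(1/2) - x^(3/2) - x^(5/2) + x^(9/2)
V(D2) = -x^(-1/2) - x^(1/2)  [11 crossings, <D> = A^-5 + A^-1, w = -1]
observation: 2 values of V(x) split the 2 diagrams


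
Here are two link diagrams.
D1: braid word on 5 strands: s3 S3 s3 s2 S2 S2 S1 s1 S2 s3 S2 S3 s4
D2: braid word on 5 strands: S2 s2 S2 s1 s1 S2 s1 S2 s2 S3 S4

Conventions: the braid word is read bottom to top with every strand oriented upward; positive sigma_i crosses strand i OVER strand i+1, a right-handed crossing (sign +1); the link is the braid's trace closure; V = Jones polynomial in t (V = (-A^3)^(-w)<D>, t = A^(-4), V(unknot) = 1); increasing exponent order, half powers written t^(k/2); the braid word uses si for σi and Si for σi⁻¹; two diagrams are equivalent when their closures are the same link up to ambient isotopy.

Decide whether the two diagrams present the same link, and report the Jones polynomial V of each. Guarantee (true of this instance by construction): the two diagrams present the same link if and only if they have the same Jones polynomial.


equivalent: no
D1 (bracket A^-1 + A^3 + A^7 - A^15; 13 crossings at w = -1): V = t^(-9/2) - t^(-5/2) - t^(-3/2) - t^(-1/2)
V(D2) = -t^(-3/2) + t^(-1/2) - 2t^(1/2) + t^(3/2) - 2t^(5/2) + t^(7/2)  [11 crossings, <D> = -A^-17 + 2A^-13 - A^-9 + 2A^-5 - A^-1 + A^3, w = -1]
observation: comparing 2 Jones polynomials yields 2 groups


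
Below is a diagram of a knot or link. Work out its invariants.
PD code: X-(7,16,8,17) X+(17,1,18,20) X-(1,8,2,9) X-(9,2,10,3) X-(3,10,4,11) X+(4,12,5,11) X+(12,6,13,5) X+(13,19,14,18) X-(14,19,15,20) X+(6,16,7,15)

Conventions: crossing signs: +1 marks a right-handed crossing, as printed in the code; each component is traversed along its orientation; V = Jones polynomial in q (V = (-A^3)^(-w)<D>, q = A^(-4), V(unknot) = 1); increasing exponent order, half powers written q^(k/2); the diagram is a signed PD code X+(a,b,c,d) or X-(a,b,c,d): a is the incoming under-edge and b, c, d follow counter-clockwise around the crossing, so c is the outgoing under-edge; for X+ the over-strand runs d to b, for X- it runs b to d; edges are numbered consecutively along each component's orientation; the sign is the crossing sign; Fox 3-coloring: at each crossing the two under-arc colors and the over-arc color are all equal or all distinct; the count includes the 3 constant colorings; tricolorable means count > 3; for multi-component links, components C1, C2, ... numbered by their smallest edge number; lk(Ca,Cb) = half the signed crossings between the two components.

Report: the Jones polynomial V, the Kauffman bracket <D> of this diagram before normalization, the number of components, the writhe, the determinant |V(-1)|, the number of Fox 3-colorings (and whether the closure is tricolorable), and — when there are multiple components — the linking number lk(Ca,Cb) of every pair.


V = 1
<D> = 1 (w = 0)
1 component over 10 crossings, w = 0
3 Fox colorings among 3^10, |V(-1)| = 1: not tricolorable
why: det 1 = |V(-1)|; not divisible by 3, so not tricolorable


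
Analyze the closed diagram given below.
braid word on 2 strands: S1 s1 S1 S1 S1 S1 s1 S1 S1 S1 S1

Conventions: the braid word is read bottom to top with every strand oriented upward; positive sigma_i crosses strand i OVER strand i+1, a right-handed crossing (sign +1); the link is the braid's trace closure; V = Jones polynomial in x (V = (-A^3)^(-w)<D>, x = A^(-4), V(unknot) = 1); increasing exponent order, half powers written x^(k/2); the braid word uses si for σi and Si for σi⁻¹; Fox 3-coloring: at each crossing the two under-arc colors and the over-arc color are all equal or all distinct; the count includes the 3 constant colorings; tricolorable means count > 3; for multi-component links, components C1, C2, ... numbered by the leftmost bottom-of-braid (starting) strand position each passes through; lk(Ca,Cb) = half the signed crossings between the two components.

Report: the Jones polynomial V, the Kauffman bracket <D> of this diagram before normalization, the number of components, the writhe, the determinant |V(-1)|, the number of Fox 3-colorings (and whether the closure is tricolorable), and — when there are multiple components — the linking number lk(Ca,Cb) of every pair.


V(x) = -x^-10 + x^-9 - x^-8 + x^-7 - x^-6 + x^-5 + x^-3
bracket: -A^-9 - A^-1 + A^3 - A^7 + A^11 - A^15 + A^19, w = -7
1 component, writhe -7, over 11 crossings
det 7, colorings 3 of 3^11 — not tricolorable
observation: w = -7 (over 11 crossings) is diagram-only; (-A^3)^(7) removes it from V


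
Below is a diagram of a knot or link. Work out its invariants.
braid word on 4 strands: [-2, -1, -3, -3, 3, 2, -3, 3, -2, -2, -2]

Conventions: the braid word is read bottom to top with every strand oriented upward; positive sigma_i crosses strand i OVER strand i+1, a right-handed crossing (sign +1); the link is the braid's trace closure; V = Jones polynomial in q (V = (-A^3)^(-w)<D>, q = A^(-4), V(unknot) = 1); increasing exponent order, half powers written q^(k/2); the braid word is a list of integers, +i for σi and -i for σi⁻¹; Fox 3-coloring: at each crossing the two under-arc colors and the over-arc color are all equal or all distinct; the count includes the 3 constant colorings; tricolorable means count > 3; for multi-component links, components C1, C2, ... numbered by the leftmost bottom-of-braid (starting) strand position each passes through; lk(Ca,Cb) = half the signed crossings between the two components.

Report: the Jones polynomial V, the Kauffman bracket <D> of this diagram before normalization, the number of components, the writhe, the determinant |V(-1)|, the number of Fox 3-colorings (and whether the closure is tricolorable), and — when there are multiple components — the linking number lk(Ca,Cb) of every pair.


Jones polynomial: V(q) = -q^-4 + q^-3 + q^-1
<D> = -A^-11 - A^-3 + A; writhe -5
components 1, writhe -5 (11 crossings)
3-colorings: 9 of 3^11, det 3 — tricolorable
note: free reduction leaves σ2⁻¹ σ1⁻¹ σ3⁻¹ σ2⁻¹ σ2⁻¹ of the original 11 letters


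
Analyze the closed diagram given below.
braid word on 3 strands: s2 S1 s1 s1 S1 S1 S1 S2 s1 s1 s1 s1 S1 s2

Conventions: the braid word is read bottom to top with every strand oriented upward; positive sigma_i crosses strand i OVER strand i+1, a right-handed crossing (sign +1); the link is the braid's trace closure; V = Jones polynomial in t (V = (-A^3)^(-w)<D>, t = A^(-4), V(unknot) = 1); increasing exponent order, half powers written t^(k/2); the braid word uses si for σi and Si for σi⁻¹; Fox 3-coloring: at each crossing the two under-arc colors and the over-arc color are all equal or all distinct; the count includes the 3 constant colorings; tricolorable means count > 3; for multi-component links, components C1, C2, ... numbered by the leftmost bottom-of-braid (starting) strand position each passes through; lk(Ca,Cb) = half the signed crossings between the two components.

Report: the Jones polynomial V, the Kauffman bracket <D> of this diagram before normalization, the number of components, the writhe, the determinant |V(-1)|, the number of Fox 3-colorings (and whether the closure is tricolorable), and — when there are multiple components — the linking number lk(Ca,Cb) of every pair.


Jones polynomial: V(t) = t^-1 - 1 + 2t - 2t^2 + 2t^3 - 2t^4 + t^5
<D> = A^-14 - 2A^-10 + 2A^-6 - 2A^-2 + 2A^2 - A^6 + A^10; writhe +2
components 1, writhe +2 (14 crossings)
3-colorings: 3 of 3^14, det 11 — not tricolorable
note: det 11 = |V(-1)|; not divisible by 3, so not tricolorable


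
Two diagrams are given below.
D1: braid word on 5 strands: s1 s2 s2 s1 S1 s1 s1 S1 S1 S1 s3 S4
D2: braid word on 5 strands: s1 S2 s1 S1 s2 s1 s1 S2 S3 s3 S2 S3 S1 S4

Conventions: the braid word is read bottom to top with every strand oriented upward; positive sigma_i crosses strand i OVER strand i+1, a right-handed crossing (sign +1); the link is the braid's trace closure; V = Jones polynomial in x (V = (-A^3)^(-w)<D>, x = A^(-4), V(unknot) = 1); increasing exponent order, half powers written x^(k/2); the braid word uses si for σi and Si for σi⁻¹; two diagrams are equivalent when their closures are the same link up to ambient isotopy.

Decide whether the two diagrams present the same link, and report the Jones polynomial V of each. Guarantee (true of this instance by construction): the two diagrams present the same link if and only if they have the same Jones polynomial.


equivalent: no
V(D1) = 1 + x + x^2 + x^3  (w +2, c 12, <D> = A^-6 + A^-2 + A^2 + A^6)
V(D2) = x^-2 + 2 + x^2  (w -2, c 14, <D> = A^-14 + 2A^-6 + A^2)
why: 2 values of V(x) split the 2 diagrams


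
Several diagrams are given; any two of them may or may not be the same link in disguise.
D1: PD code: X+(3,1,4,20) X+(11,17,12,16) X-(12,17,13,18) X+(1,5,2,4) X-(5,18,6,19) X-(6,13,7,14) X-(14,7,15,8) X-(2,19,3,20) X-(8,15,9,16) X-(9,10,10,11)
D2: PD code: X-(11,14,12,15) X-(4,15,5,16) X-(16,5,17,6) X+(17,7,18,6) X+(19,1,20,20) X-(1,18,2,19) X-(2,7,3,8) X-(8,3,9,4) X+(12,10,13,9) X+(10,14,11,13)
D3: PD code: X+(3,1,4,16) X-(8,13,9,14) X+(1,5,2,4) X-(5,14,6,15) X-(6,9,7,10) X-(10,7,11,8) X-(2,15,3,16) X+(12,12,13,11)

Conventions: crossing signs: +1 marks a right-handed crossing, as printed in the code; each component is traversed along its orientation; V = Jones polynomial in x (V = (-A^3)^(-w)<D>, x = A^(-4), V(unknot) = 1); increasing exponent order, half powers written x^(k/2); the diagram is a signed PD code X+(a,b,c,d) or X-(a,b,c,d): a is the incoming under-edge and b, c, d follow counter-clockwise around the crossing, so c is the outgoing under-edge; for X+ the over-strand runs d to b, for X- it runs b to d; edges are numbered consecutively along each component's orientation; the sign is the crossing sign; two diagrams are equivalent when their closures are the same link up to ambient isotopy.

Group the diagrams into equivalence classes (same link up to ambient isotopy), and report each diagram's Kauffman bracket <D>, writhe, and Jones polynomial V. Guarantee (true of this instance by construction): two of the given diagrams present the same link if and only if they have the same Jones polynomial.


equivalence classes: {D1, D2, D3}
D1 (bracket A^-8 + 1 - A^4; 10 crossings at w = -4): V = -x^-4 + x^-3 + x^-1
D2 (bracket A^-2 + A^6 - A^10; 10 crossings at w = -2): V = -x^-4 + x^-3 + x^-1
D3 (bracket A^-2 + A^6 - A^10; 8 crossings at w = -2): V = -x^-4 + x^-3 + x^-1
key observation: all 3 diagrams share one V(x), hence one class


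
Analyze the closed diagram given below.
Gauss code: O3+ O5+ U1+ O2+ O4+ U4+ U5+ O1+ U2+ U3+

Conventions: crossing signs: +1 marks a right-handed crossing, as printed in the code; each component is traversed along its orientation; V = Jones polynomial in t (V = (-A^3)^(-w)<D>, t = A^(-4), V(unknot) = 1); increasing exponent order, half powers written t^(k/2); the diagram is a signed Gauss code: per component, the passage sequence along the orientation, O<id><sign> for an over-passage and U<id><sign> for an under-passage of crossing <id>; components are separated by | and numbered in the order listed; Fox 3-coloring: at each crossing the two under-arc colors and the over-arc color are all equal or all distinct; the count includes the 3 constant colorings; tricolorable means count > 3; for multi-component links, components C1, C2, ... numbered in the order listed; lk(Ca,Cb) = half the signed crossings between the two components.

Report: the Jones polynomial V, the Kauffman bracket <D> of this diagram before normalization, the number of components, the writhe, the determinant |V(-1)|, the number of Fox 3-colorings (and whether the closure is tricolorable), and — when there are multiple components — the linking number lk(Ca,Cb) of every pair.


V = t + t^3 - t^4
<D> = A^-1 - A^3 - A^11 (w = +5)
1 component over 5 crossings, w = +5
9 Fox colorings among 3^5, |V(-1)| = 3: tricolorable
why: the span of V is 3, forcing >= 3 crossings in any diagram


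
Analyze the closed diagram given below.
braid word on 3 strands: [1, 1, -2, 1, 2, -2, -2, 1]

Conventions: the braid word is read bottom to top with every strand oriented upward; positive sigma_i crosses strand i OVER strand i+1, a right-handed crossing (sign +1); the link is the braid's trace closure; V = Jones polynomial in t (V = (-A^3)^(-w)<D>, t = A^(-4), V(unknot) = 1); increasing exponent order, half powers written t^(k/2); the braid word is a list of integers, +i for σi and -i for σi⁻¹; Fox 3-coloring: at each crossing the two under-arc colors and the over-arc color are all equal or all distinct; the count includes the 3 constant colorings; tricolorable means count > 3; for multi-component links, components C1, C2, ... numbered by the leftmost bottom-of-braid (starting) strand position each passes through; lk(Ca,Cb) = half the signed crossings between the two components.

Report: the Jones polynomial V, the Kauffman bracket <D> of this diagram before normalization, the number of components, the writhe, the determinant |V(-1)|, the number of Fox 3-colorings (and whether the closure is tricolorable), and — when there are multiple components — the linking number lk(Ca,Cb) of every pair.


V = t^-1 - 1 + 2t - 2t^2 + 2t^3 - 2t^4 + t^5
<D> = A^-14 - 2A^-10 + 2A^-6 - 2A^-2 + 2A^2 - A^6 + A^10 (w = +2)
1 component over 8 crossings, w = +2
3 Fox colorings among 3^8, |V(-1)| = 11: not tricolorable
why: det 11 = |V(-1)|; not divisible by 3, so not tricolorable


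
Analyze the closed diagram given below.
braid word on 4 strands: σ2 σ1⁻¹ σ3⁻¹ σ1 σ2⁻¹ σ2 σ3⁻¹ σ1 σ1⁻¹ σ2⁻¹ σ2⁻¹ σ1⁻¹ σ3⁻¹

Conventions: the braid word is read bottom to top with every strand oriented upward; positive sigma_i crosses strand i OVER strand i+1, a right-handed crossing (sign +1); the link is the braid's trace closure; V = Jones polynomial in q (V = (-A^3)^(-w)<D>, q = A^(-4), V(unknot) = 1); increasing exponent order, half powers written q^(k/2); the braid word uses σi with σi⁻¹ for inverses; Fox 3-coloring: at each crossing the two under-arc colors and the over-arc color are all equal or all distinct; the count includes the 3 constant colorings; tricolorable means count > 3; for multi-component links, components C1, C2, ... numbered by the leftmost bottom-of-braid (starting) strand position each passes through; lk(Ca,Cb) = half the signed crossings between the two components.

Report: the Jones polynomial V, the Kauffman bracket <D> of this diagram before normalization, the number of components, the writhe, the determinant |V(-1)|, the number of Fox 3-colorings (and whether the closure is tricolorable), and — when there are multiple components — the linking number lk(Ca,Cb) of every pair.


Jones polynomial: V(q) = -q^-6 + q^-5 - q^-4 + 2q^-3 - q^-2 + q^-1
<D> = -A^-11 + A^-7 - 2A^-3 + A - A^5 + A^9; writhe -5
components 1, writhe -5 (13 crossings)
3-colorings: 3 of 3^13, det 7 — not tricolorable
note: free reduction leaves σ2 σ1⁻¹ σ3⁻¹ σ1 σ3⁻¹ σ2⁻¹ σ2⁻¹ σ1⁻¹ σ3⁻¹ of the original 13 letters


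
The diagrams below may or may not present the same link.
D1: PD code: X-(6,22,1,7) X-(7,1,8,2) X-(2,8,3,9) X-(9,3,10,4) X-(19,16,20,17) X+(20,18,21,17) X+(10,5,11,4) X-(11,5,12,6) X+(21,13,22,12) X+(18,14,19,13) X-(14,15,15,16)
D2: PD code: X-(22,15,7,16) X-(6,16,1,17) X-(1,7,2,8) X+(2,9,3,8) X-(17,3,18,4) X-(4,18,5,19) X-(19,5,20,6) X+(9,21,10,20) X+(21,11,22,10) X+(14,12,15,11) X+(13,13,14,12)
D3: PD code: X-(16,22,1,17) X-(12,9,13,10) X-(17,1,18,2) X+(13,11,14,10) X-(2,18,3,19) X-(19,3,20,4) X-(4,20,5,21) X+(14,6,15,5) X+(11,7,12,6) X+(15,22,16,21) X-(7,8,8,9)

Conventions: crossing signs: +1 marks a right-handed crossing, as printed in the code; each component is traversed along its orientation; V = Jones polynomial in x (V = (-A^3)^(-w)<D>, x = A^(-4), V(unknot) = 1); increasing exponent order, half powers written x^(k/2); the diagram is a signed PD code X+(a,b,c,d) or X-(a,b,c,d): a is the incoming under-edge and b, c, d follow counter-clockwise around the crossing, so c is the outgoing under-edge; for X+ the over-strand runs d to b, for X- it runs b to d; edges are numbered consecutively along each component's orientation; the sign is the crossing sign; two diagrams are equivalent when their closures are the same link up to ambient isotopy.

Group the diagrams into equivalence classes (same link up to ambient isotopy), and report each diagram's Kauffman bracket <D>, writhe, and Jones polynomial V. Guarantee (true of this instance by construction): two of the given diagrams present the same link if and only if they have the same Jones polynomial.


grouping into links: {D1, D2, D3}
V(D1) = -x^(-11/2) + x^(-9/2) - x^(-7/2) - x^(-3/2)  (w -3, c 11, <D> = A^-3 + A^5 - A^9 + A^13)
V(D2) = -x^(-11/2) + x^(-9/2) - x^(-7/2) - x^(-3/2)  [11 crossings, <D> = A^3 + A^11 - A^15 + A^19, w = -1]
V(D3) = -x^(-11/2) + x^(-9/2) - x^(-7/2) - x^(-3/2)  (w -3, c 11, <D> = A^-3 + A^5 - A^9 + A^13)
key observation: all 3 diagrams share one V(x), hence one class


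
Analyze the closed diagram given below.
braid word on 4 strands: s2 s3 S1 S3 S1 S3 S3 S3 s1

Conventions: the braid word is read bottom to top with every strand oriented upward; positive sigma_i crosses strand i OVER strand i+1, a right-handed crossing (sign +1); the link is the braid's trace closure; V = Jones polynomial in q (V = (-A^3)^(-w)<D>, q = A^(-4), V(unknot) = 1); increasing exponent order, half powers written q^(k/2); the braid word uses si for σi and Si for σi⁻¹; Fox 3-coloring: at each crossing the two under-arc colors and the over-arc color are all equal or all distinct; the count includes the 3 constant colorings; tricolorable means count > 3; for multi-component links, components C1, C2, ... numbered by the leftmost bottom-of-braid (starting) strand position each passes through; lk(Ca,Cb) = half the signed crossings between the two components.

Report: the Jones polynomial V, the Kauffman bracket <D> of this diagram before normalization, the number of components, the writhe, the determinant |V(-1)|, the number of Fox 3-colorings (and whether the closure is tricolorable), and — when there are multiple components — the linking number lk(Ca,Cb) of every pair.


Jones polynomial: V(q) = -q^-4 + q^-3 + q^-1
<D> = -A^-5 - A^3 + A^7; writhe -3
components 1, writhe -3 (9 crossings)
3-colorings: 9 of 3^9, det 3 — tricolorable
note: the span of V is 3, forcing >= 3 crossings in any diagram


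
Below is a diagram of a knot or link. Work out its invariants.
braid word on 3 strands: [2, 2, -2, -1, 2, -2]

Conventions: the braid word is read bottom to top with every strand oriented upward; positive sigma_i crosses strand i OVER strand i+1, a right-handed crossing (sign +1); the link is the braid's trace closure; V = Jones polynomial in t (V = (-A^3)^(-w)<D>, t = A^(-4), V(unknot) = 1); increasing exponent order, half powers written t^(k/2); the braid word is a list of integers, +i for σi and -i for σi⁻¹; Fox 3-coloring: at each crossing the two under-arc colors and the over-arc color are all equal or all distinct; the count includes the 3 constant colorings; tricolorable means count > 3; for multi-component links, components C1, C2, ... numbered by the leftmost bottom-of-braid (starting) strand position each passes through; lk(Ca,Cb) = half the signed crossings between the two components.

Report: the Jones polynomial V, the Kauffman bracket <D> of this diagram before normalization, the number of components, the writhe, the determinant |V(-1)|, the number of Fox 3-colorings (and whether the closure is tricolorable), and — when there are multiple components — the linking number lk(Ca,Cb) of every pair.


V = 1
<D> = 1 (w = 0)
1 component over 6 crossings, w = 0
3 Fox colorings among 3^6, |V(-1)| = 1: not tricolorable
why: free reduction leaves σ2 σ1⁻¹ of the original 6 letters


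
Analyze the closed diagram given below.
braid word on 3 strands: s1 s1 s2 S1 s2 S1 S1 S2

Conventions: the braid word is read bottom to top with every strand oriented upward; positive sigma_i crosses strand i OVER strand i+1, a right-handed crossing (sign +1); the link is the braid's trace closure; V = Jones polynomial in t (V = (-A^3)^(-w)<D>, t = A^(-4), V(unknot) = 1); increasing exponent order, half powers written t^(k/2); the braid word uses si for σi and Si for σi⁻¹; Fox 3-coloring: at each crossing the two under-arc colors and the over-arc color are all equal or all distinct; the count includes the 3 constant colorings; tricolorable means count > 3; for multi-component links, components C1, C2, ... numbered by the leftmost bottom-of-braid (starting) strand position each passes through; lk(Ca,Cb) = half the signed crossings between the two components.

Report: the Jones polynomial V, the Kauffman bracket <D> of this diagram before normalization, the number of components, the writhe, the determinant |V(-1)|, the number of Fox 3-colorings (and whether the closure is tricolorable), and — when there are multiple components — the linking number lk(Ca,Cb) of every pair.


Jones polynomial: V(t) = -t^-3 + 2t^-2 - 2t^-1 + 3 - 2t + 2t^2 - t^3
<D> = -A^-12 + 2A^-8 - 2A^-4 + 3 - 2A^4 + 2A^8 - A^12; writhe 0
components 1, writhe 0 (8 crossings)
3-colorings: 3 of 3^8, det 13 — not tricolorable
note: palindromic: swapping t for 1/t fixes V
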